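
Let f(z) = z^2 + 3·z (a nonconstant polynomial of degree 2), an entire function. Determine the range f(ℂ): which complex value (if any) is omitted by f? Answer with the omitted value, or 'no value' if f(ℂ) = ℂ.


Little Picard bounds the complement of f(ℂ) to at most one point.
For every w ∈ ℂ, the equation p(z) − w = 0 is a nonconstant polynomial in z and hence has at least one root by the fundamental theorem of algebra. So p is surjective onto ℂ, omitting no value.

Omitted value: no value.


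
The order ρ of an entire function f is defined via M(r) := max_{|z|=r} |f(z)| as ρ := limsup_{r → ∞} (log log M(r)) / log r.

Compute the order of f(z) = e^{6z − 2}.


|e^{6z − 2}| = e^{Re(6·z) + -2} ≤ e^{6|z|^1 + -2} = e^{6r^1 + -2} on |z| = r, so ρ ≤ 1. Choosing z on |z|=r so that 6·z is real positive (always possible by picking arg z appropriately) gives |f(z)| = e^{6r^1 + -2}, matching the bound. The additive constant -2 does not affect log log M(r) ~ 1·log r. Hence ρ = 1.
Therefore ρ = 1.

Order ρ = 1.


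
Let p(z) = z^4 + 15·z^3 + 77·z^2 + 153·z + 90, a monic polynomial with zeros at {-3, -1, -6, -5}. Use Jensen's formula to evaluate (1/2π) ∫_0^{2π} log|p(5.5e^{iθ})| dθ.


Zeros: -6, -5, -3, -1; r = 5.5.
Inside |z| < r: -5, -3, -1. Outside (|z| ≥ r): -6.
p(0) = 90, so log|p(0)| = log(90) = 4.4998.
Apply Jensen: I(r) = log|p(0)| + Σ_k log(r/|z_k|), summed over zeros inside |z| < r.
  log(r/|z_k|) for z_k = -3: log(5.5/3) = 0.6061
  log(r/|z_k|) for z_k = -1: log(5.5/1) = 1.7047
  log(r/|z_k|) for z_k = -5: log(5.5/5) = 0.0953
  Outside zeros (-6) contribute nothing to the Jensen sum.
Sum over inside zeros: 2.4062.
I(r) = log|p(0)| + (inside sum) = 4.4998 + 2.4062 = 6.9060.
Note: since some zeros are outside |z| ≤ r, the simplified n·log(r) form does NOT apply — only the inside zeros contribute.

I(r) ≈ 6.9060.


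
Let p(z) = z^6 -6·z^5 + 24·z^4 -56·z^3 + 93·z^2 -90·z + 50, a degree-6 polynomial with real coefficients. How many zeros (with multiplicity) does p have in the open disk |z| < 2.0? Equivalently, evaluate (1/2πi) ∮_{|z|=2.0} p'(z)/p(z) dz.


The zeros of p are: (1 + 1i), (1 - 1i), (1 + 2i), (1 - 2i), (1 + 2i), (1 - 2i).
Their magnitudes are: 1.414, 1.414, 2.236, 2.236, 2.236, 2.236.
Zeros with |z| < R = 2.0: (1 + 1i), (1 - 1i).
Count = 2.
By the argument principle, (1/2πi) ∮_{|z|=R} p'(z)/p(z) dz equals exactly this count.

Number of zeros inside |z| < 2.0: 2.


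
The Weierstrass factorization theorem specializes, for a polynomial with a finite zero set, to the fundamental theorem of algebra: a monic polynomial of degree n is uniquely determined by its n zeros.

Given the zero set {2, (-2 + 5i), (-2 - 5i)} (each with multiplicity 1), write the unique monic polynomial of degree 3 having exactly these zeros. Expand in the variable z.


The polynomial is p(z) = ∏_{α ∈ S} (z − α), where S = {2, (-2 + 5i), (-2 - 5i)}.
Expanding the product yields: p(z) = z^3 + 2·z^2 + 21·z -58.
Note conjugate pairs combine to real quadratics: (z − (-2+5i))(z − (-2−5i)) = z² + 4z + 29.
The resulting polynomial has degree 3 and real coefficients as required.

p(z) = z^3 + 2·z^2 + 21·z -58.


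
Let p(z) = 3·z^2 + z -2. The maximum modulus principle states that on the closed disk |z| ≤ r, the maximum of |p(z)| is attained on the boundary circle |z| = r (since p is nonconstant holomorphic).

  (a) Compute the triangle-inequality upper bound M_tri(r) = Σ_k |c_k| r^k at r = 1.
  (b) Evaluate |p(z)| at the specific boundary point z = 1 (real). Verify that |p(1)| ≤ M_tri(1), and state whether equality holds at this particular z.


Coefficients: c_0 = -2, c_1 = 1, c_2 = 3. Radius r = 1.
Part (a). Triangle bound: M_tri(r) = Σ_k |c_k| r^k
  = |-2|·1^0 + |1|·1^1 + |3|·1^2
  = 2 + 1 + 3 = 6.
This bounds M(r) := max_{|z|=r} |p(z)| from above; equality holds iff all terms c_k z^k can be made to align in phase at a single z on |z|=r.
Part (b). At z = 1 (real, on the circle |z| = r):
  p(1) = (-2)·1^0 + (1)·1^1 + (3)·1^2 = 2.
  |p(1)| = 2.
Check: |p(1)| = 2 ≤ 6 = M_tri(1). ✓ Equality does not hold at z = 1 (the coefficients have mixed signs, so the terms do not all align in phase there).

M_tri(1) = 6; |p(1)| = 2; equality at z=1: no.


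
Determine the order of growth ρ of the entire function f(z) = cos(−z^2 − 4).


Write cos(w) = (e^{iw} ± e^{−iw})/(2 or 2i), so |cos(w)| ≤ e^{|w|}. With w = −z^2 − 4, |w| ≤ 1r^2 + 4 on |z|=r, giving M(r) ≤ e^{1r^2 + 4} and ρ ≤ 2. For the lower bound, choose z on |z|=r with -1z^2 purely imaginary of modulus 1r^2; then |cos(−z^2 − 4)| grows like e^{1r^2}/2, so ρ ≥ 2. Hence ρ = 2.
Therefore ρ = 2.

Order ρ = 2.


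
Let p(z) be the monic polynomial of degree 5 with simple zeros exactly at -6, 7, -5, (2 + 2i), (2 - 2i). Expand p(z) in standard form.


The polynomial is p(z) = ∏_{α ∈ S} (z − α), where S = {-6, 7, -5, (2 + 2i), (2 - 2i)}.
Expanding the product yields: p(z) = z^5 -55·z^3 + 10·z^2 + 464·z -1680.
Note conjugate pairs combine to real quadratics: (z − (2+2i))(z − (2−2i)) = z² − 4z + 8.
The resulting polynomial has degree 5 and real coefficients as required.

p(z) = z^5 -55·z^3 + 10·z^2 + 464·z -1680.


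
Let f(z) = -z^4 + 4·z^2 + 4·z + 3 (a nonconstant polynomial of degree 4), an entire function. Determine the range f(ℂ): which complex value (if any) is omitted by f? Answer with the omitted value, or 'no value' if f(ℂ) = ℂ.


Little Picard bounds the complement of f(ℂ) to at most one point.
For every w ∈ ℂ, the equation p(z) − w = 0 is a nonconstant polynomial in z and hence has at least one root by the fundamental theorem of algebra. So p is surjective onto ℂ, omitting no value.

Omitted value: no value.


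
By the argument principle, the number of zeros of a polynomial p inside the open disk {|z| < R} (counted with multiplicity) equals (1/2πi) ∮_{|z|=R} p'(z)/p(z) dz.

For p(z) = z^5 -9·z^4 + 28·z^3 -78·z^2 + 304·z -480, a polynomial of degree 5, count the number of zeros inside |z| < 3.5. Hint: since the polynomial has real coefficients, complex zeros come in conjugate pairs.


The zeros of p are: 4, 3, 4, (-1 + 3i), (-1 - 3i).
Their magnitudes are: 4, 3, 4, 3.162, 3.162.
Zeros with |z| < R = 3.5: 3, (-1 + 3i), (-1 - 3i).
Count = 3.
By the argument principle, (1/2πi) ∮_{|z|=R} p'(z)/p(z) dz equals exactly this count.

Number of zeros inside |z| < 3.5: 3.


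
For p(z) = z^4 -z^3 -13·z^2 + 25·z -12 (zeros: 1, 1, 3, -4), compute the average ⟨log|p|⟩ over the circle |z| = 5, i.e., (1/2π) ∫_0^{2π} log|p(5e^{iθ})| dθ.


Zeros: -4, 1, 1, 3; r = 5.
Inside |z| < r: -4, 1, 1, 3. Outside (|z| ≥ r): ∅.
p(0) = -12, so log|p(0)| = log(12) = 2.4849.
Apply Jensen: I(r) = log|p(0)| + Σ_k log(r/|z_k|), summed over zeros inside |z| < r.
  log(r/|z_k|) for z_k = 1: log(5/1) = 1.6094
  log(r/|z_k|) for z_k = 1: log(5/1) = 1.6094
  log(r/|z_k|) for z_k = 3: log(5/3) = 0.5108
  log(r/|z_k|) for z_k = -4: log(5/4) = 0.2231
Sum over inside zeros: 3.9528.
I(r) = log|p(0)| + (inside sum) = 2.4849 + 3.9528 = 6.4378.
Closed form (all zeros inside, monic): I(r) = n·log(r) = 4·log(5) = 6.4378. ✓

I(r) ≈ 6.4378.


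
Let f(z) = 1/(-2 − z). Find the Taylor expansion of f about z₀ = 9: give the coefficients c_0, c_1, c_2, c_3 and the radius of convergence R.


Let w = z − z₀, so z = z₀ + w.
Then -2 − z = -2 − (z₀ + w) = (-2 − z₀) − w = -11 − w.
f(z) = 1/(-11 − w) = (1/(-11)) · 1/(1 − w/(-11)) = Σ_{n≥0} w^n / (-11)^(n+1).
So c_n = 1/(-11)^(n+1):
  c_0 = 1/(-11)^1 = -1/11.
  c_1 = 1/(-11)^2 = 1/121.
  c_2 = 1/(-11)^3 = -1/1331.
  c_3 = 1/(-11)^4 = 1/14641.
The series is valid for |w/d| < 1, i.e. |z − z₀| < |d|.
Radius of convergence: R = |-2 − z₀| = |-11| = 11 (distance from z₀ to the singularity z = -2).

c_0 = -1/11, c_1 = 1/121, c_2 = -1/1331, c_3 = 1/14641; R = 11.


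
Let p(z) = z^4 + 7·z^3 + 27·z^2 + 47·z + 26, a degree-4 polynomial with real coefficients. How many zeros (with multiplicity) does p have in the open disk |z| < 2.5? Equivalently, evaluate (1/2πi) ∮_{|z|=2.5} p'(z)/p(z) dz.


The zeros of p are: -2, -1, (-2 + 3i), (-2 - 3i).
Their magnitudes are: 2, 1, 3.606, 3.606.
Zeros with |z| < R = 2.5: -2, -1.
Count = 2.
By the argument principle, (1/2πi) ∮_{|z|=R} p'(z)/p(z) dz equals exactly this count.

Number of zeros inside |z| < 2.5: 2.


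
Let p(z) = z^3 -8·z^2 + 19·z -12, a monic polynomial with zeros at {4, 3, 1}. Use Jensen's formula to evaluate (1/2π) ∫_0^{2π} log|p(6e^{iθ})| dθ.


Zeros: 1, 3, 4; r = 6.
Inside |z| < r: 1, 3, 4. Outside (|z| ≥ r): ∅.
p(0) = -12, so log|p(0)| = log(12) = 2.4849.
Apply Jensen: I(r) = log|p(0)| + Σ_k log(r/|z_k|), summed over zeros inside |z| < r.
  log(r/|z_k|) for z_k = 4: log(6/4) = 0.4055
  log(r/|z_k|) for z_k = 3: log(6/3) = 0.6931
  log(r/|z_k|) for z_k = 1: log(6/1) = 1.7918
Sum over inside zeros: 2.8904.
I(r) = log|p(0)| + (inside sum) = 2.4849 + 2.8904 = 5.3753.
Closed form (all zeros inside, monic): I(r) = n·log(r) = 3·log(6) = 5.3753. ✓

I(r) ≈ 5.3753.


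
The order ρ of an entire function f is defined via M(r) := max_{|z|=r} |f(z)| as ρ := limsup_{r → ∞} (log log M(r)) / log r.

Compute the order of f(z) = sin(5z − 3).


sin(w) is a linear combination of e^{iw} and e^{−iw} (or e^w, e^{−w} in the hyperbolic case), so |sin(w)| ≤ e^{|w|}. With w = 5z − 3, |w| ≤ 5|z| + 3 = 5r + 3 on |z| = r, giving M(r) ≤ e^{5r + 3}, so ρ ≤ 1. On a suitable ray (z = it for sin/cos; z = t for sinh/cosh, t real → ∞), |sin(5z − 3)| grows like e^{5|t|}/2, so ρ ≥ 1. Hence ρ = 1.
Therefore ρ = 1.

Order ρ = 1.


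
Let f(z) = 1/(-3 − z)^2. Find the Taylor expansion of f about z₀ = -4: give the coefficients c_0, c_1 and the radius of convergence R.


Let w = z − z₀, so z = z₀ + w.
Then -3 − z = -3 − (z₀ + w) = (-3 − z₀) − w = 1 − w.
f(z) = 1/(1 − w)^2 = (1/(1)^2) · (1 − w/(1))^{−2}.
By the binomial series (1−u)^{−2} = Σ_{n≥0} C(n+1, 1) u^n for |u|<1, with u = w/(1):
  c_n = C(n+1, 1) / (1)^(n+2).
  c_0 = 1/(1)^2 = 1.
  c_1 = 2/(1)^3 = 2.
The series is valid for |w/d| < 1, i.e. |z − z₀| < |d|.
Radius of convergence: R = |-3 − z₀| = |1| = 1 (distance from z₀ to the singularity z = -3).

c_0 = 1, c_1 = 2; R = 1.


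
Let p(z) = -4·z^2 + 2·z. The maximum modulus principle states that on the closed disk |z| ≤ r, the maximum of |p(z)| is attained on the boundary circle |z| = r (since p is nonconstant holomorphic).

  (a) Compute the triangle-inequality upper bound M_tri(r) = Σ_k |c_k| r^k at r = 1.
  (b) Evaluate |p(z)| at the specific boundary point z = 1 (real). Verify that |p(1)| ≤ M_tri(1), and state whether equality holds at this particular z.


Coefficients: c_0 = 0, c_1 = 2, c_2 = -4. Radius r = 1.
Part (a). Triangle bound: M_tri(r) = Σ_k |c_k| r^k
  = |0|·1^0 + |2|·1^1 + |-4|·1^2
  = 0 + 2 + 4 = 6.
This bounds M(r) := max_{|z|=r} |p(z)| from above; equality holds iff all terms c_k z^k can be made to align in phase at a single z on |z|=r.
Part (b). At z = 1 (real, on the circle |z| = r):
  p(1) = (0)·1^0 + (2)·1^1 + (-4)·1^2 = -2.
  |p(1)| = 2.
Check: |p(1)| = 2 ≤ 6 = M_tri(1). ✓ Equality does not hold at z = 1 (the coefficients have mixed signs, so the terms do not all align in phase there).

M_tri(1) = 6; |p(1)| = 2; equality at z=1: no.


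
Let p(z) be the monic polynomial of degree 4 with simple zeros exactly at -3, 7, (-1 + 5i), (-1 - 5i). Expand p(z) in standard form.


The polynomial is p(z) = ∏_{α ∈ S} (z − α), where S = {-3, 7, (-1 + 5i), (-1 - 5i)}.
Expanding the product yields: p(z) = z^4 -2·z^3 -3·z^2 -146·z -546.
Note conjugate pairs combine to real quadratics: (z − (-1+5i))(z − (-1−5i)) = z² + 2z + 26.
The resulting polynomial has degree 4 and real coefficients as required.

p(z) = z^4 -2·z^3 -3·z^2 -146·z -546.


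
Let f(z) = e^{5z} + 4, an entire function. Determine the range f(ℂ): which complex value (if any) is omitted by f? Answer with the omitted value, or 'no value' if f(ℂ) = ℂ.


Little Picard bounds the complement of f(ℂ) to at most one point.
e^{5z} is never zero on ℂ, so 1·e^{5z} takes every value in ℂ ∖ {0}. Adding 4 shifts the range to ℂ ∖ {4}. Thus f omits exactly the value 4.

Omitted value: 4.


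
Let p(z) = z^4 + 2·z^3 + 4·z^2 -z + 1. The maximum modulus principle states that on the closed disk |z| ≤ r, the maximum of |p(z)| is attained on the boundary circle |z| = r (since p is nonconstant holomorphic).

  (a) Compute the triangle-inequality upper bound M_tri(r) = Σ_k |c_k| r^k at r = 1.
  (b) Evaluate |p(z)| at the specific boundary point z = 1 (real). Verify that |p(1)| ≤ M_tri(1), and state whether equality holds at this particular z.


Coefficients: c_0 = 1, c_1 = -1, c_2 = 4, c_3 = 2, c_4 = 1. Radius r = 1.
Part (a). Triangle bound: M_tri(r) = Σ_k |c_k| r^k
  = |1|·1^0 + |-1|·1^1 + |4|·1^2 + |2|·1^3 + |1|·1^4
  = 1 + 1 + 4 + 2 + 1 = 9.
This bounds M(r) := max_{|z|=r} |p(z)| from above; equality holds iff all terms c_k z^k can be made to align in phase at a single z on |z|=r.
Part (b). At z = 1 (real, on the circle |z| = r):
  p(1) = (1)·1^0 + (-1)·1^1 + (4)·1^2 + (2)·1^3 + (1)·1^4 = 7.
  |p(1)| = 7.
Check: |p(1)| = 7 ≤ 9 = M_tri(1). ✓ Equality does not hold at z = 1 (the coefficients have mixed signs, so the terms do not all align in phase there).

M_tri(1) = 9; |p(1)| = 7; equality at z=1: no.


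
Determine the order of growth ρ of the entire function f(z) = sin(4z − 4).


sin(w) is a linear combination of e^{iw} and e^{−iw} (or e^w, e^{−w} in the hyperbolic case), so |sin(w)| ≤ e^{|w|}. With w = 4z − 4, |w| ≤ 4|z| + 4 = 4r + 4 on |z| = r, giving M(r) ≤ e^{4r + 4}, so ρ ≤ 1. On a suitable ray (z = it for sin/cos; z = t for sinh/cosh, t real → ∞), |sin(4z − 4)| grows like e^{4|t|}/2, so ρ ≥ 1. Hence ρ = 1.
Therefore ρ = 1.

Order ρ = 1.


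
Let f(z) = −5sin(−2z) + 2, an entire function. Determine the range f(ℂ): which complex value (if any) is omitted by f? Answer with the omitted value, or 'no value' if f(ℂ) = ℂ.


Little Picard bounds the complement of f(ℂ) to at most one point.
sin is entire and surjective onto ℂ: for every w ∈ ℂ, sin(ζ) = w has a solution ζ ∈ ℂ (e.g., via the complex inverse arcsin). With ζ = −2z this gives z = ζ/(-2). Then -5·sin(−2z) takes every value in -5·ℂ = ℂ, and adding 2 is a bijection of ℂ. So f is surjective and omits no value. (Note: only on the real line is sin bounded by [−1, 1].)

Omitted value: no value.


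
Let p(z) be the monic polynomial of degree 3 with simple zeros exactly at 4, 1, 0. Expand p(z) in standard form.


The polynomial is p(z) = ∏_{α ∈ S} (z − α), where S = {4, 1, 0}.
Expanding the product yields: p(z) = z^3 -5·z^2 + 4·z.
The resulting polynomial has degree 3 and real coefficients as required.

p(z) = z^3 -5·z^2 + 4·z.


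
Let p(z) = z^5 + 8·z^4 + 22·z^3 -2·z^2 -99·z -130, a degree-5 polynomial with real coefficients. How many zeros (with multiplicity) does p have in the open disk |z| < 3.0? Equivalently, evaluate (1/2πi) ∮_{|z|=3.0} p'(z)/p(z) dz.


The zeros of p are: (-2 + 1i), (-2 - 1i), (-3 + 2i), (-3 - 2i), 2.
Their magnitudes are: 2.236, 2.236, 3.606, 3.606, 2.
Zeros with |z| < R = 3.0: (-2 + 1i), (-2 - 1i), 2.
Count = 3.
By the argument principle, (1/2πi) ∮_{|z|=R} p'(z)/p(z) dz equals exactly this count.

Number of zeros inside |z| < 3.0: 3.


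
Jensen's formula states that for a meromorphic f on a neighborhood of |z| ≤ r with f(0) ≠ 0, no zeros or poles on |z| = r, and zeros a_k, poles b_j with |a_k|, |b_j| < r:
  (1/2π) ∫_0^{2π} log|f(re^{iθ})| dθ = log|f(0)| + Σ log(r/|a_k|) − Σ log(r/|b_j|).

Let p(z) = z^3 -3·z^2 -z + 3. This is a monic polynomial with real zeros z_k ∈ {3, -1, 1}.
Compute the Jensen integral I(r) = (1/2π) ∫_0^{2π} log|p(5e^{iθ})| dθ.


Zeros: -1, 1, 3; r = 5.
Inside |z| < r: -1, 1, 3. Outside (|z| ≥ r): ∅.
p(0) = 3, so log|p(0)| = log(3) = 1.0986.
Apply Jensen: I(r) = log|p(0)| + Σ_k log(r/|z_k|), summed over zeros inside |z| < r.
  log(r/|z_k|) for z_k = 3: log(5/3) = 0.5108
  log(r/|z_k|) for z_k = -1: log(5/1) = 1.6094
  log(r/|z_k|) for z_k = 1: log(5/1) = 1.6094
Sum over inside zeros: 3.7297.
I(r) = log|p(0)| + (inside sum) = 1.0986 + 3.7297 = 4.8283.
Closed form (all zeros inside, monic): I(r) = n·log(r) = 3·log(5) = 4.8283. ✓

I(r) ≈ 4.8283.


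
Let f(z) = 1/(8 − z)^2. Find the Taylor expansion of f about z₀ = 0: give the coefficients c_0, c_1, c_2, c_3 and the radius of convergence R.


Let w = z − z₀, so z = z₀ + w.
Then 8 − z = 8 − (z₀ + w) = (8 − z₀) − w = 8 − w.
f(z) = 1/(8 − w)^2 = (1/(8)^2) · (1 − w/(8))^{−2}.
By the binomial series (1−u)^{−2} = Σ_{n≥0} C(n+1, 1) u^n for |u|<1, with u = w/(8):
  c_n = C(n+1, 1) / (8)^(n+2).
  c_0 = 1/(8)^2 = 1/64.
  c_1 = 2/(8)^3 = 1/256.
  c_2 = 3/(8)^4 = 3/4096.
  c_3 = 4/(8)^5 = 1/8192.
The series is valid for |w/d| < 1, i.e. |z − z₀| < |d|.
Radius of convergence: R = |8 − z₀| = |8| = 8 (distance from z₀ to the singularity z = 8).

c_0 = 1/64, c_1 = 1/256, c_2 = 3/4096, c_3 = 1/8192; R = 8.


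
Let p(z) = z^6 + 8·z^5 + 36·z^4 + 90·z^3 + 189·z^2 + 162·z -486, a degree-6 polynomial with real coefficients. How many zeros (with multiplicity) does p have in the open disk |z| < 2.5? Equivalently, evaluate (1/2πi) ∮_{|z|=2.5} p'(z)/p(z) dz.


The zeros of p are: (-3 + 3i), (-3 - 3i), 1, -3, (0 + 3i), (0 - 3i).
Their magnitudes are: 4.243, 4.243, 1, 3, 3, 3.
Zeros with |z| < R = 2.5: 1.
Count = 1.
By the argument principle, (1/2πi) ∮_{|z|=R} p'(z)/p(z) dz equals exactly this count.

Number of zeros inside |z| < 2.5: 1.


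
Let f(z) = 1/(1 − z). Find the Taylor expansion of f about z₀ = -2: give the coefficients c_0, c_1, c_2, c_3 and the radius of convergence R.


Let w = z − z₀, so z = z₀ + w.
Then 1 − z = 1 − (z₀ + w) = (1 − z₀) − w = 3 − w.
f(z) = 1/(3 − w) = (1/(3)) · 1/(1 − w/(3)) = Σ_{n≥0} w^n / (3)^(n+1).
So c_n = 1/(3)^(n+1):
  c_0 = 1/(3)^1 = 1/3.
  c_1 = 1/(3)^2 = 1/9.
  c_2 = 1/(3)^3 = 1/27.
  c_3 = 1/(3)^4 = 1/81.
The series is valid for |w/d| < 1, i.e. |z − z₀| < |d|.
Radius of convergence: R = |1 − z₀| = |3| = 3 (distance from z₀ to the singularity z = 1).

c_0 = 1/3, c_1 = 1/9, c_2 = 1/27, c_3 = 1/81; R = 3.


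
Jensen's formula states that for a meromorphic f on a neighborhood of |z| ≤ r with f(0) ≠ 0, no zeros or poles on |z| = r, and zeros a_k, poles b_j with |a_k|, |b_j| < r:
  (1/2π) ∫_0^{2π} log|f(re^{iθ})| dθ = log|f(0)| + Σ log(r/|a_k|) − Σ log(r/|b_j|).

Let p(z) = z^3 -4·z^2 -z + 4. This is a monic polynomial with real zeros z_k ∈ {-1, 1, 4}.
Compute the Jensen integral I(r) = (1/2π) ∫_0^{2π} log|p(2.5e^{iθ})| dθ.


Zeros: -1, 1, 4; r = 2.5.
Inside |z| < r: -1, 1. Outside (|z| ≥ r): 4.
p(0) = 4, so log|p(0)| = log(4) = 1.3863.
Apply Jensen: I(r) = log|p(0)| + Σ_k log(r/|z_k|), summed over zeros inside |z| < r.
  log(r/|z_k|) for z_k = -1: log(2.5/1) = 0.9163
  log(r/|z_k|) for z_k = 1: log(2.5/1) = 0.9163
  Outside zeros (4) contribute nothing to the Jensen sum.
Sum over inside zeros: 1.8326.
I(r) = log|p(0)| + (inside sum) = 1.3863 + 1.8326 = 3.2189.
Note: since some zeros are outside |z| ≤ r, the simplified n·log(r) form does NOT apply — only the inside zeros contribute.

I(r) ≈ 3.2189.


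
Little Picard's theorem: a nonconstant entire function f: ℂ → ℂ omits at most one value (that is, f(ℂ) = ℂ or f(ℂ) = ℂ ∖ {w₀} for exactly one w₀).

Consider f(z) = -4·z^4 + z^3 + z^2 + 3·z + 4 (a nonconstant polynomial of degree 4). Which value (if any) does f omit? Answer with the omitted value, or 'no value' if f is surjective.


Little Picard bounds the complement of f(ℂ) to at most one point.
For every w ∈ ℂ, the equation p(z) − w = 0 is a nonconstant polynomial in z and hence has at least one root by the fundamental theorem of algebra. So p is surjective onto ℂ, omitting no value.

Omitted value: no value.


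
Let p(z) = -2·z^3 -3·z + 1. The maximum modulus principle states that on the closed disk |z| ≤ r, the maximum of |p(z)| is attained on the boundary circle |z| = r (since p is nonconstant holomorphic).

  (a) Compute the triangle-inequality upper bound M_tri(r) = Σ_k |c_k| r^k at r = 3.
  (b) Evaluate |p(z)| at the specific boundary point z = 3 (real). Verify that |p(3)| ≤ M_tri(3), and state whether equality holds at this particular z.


Coefficients: c_0 = 1, c_1 = -3, c_2 = 0, c_3 = -2. Radius r = 3.
Part (a). Triangle bound: M_tri(r) = Σ_k |c_k| r^k
  = |1|·3^0 + |-3|·3^1 + |0|·3^2 + |-2|·3^3
  = 1 + 9 + 0 + 54 = 64.
This bounds M(r) := max_{|z|=r} |p(z)| from above; equality holds iff all terms c_k z^k can be made to align in phase at a single z on |z|=r.
Part (b). At z = 3 (real, on the circle |z| = r):
  p(3) = (1)·3^0 + (-3)·3^1 + (0)·3^2 + (-2)·3^3 = -62.
  |p(3)| = 62.
Check: |p(3)| = 62 ≤ 64 = M_tri(3). ✓ Equality does not hold at z = 3 (the coefficients have mixed signs, so the terms do not all align in phase there).

M_tri(3) = 64; |p(3)| = 62; equality at z=3: no.


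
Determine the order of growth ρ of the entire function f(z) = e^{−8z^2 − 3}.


|e^{−8z^2 − 3}| = e^{Re(-8·z^2) + -3} ≤ e^{8|z|^2 + -3} = e^{8r^2 + -3} on |z| = r, so ρ ≤ 2. Choosing z on |z|=r so that -8·z^2 is real positive (always possible by picking arg z appropriately) gives |f(z)| = e^{8r^2 + -3}, matching the bound. The additive constant -3 does not affect log log M(r) ~ 2·log r. Hence ρ = 2.
Therefore ρ = 2.

Order ρ = 2.


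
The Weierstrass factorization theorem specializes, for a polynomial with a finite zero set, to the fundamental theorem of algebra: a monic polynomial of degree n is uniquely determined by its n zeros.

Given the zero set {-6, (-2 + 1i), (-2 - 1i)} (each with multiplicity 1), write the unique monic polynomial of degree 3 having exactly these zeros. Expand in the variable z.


The polynomial is p(z) = ∏_{α ∈ S} (z − α), where S = {-6, (-2 + 1i), (-2 - 1i)}.
Expanding the product yields: p(z) = z^3 + 10·z^2 + 29·z + 30.
Note conjugate pairs combine to real quadratics: (z − (-2+1i))(z − (-2−1i)) = z² + 4z + 5.
The resulting polynomial has degree 3 and real coefficients as required.

p(z) = z^3 + 10·z^2 + 29·z + 30.


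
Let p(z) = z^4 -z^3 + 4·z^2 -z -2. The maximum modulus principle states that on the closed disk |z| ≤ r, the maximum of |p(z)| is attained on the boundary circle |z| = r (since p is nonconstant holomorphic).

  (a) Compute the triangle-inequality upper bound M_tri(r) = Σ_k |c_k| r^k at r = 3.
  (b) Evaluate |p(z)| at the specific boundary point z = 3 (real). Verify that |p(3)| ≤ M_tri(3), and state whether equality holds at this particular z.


Coefficients: c_0 = -2, c_1 = -1, c_2 = 4, c_3 = -1, c_4 = 1. Radius r = 3.
Part (a). Triangle bound: M_tri(r) = Σ_k |c_k| r^k
  = |-2|·3^0 + |-1|·3^1 + |4|·3^2 + |-1|·3^3 + |1|·3^4
  = 2 + 3 + 36 + 27 + 81 = 149.
This bounds M(r) := max_{|z|=r} |p(z)| from above; equality holds iff all terms c_k z^k can be made to align in phase at a single z on |z|=r.
Part (b). At z = 3 (real, on the circle |z| = r):
  p(3) = (-2)·3^0 + (-1)·3^1 + (4)·3^2 + (-1)·3^3 + (1)·3^4 = 85.
  |p(3)| = 85.
Check: |p(3)| = 85 ≤ 149 = M_tri(3). ✓ Equality does not hold at z = 3 (the coefficients have mixed signs, so the terms do not all align in phase there).

M_tri(3) = 149; |p(3)| = 85; equality at z=3: no.


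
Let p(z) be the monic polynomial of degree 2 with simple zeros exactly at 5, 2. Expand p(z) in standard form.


The polynomial is p(z) = ∏_{α ∈ S} (z − α), where S = {5, 2}.
Expanding the product yields: p(z) = z^2 -7·z + 10.
The resulting polynomial has degree 2 and real coefficients as required.

p(z) = z^2 -7·z + 10.


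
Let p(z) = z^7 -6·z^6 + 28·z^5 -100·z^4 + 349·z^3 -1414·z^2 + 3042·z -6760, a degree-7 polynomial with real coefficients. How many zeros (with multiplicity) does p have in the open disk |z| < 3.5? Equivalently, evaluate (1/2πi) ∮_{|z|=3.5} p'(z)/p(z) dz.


The zeros of p are: (-2 + 3i), (-2 - 3i), (2 + 3i), (2 - 3i), (1 + 3i), (1 - 3i), 4.
Their magnitudes are: 3.606, 3.606, 3.606, 3.606, 3.162, 3.162, 4.
Zeros with |z| < R = 3.5: (1 + 3i), (1 - 3i).
Count = 2.
By the argument principle, (1/2πi) ∮_{|z|=R} p'(z)/p(z) dz equals exactly this count.

Number of zeros inside |z| < 3.5: 2.


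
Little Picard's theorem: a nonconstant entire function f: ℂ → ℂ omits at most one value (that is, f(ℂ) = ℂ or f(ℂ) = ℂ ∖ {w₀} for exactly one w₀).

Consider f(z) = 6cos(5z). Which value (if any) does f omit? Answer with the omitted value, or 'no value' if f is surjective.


Little Picard bounds the complement of f(ℂ) to at most one point.
cos is entire and surjective onto ℂ: for every w ∈ ℂ, cos(ζ) = w has a solution ζ ∈ ℂ (e.g., via the complex inverse arccos). With ζ = 5z this gives z = ζ/(5). Then 6·cos(5z) takes every value in 6·ℂ = ℂ, and adding 0 is a bijection of ℂ. So f is surjective and omits no value. (Note: only on the real line is cos bounded by [−1, 1].)

Omitted value: no value.


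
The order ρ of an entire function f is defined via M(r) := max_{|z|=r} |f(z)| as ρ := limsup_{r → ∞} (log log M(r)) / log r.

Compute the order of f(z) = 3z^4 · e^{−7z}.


M(r) = max_{|z|=r} |3|·|z|^4·|e^{−7z}| = 3·r^4 · e^{7r^1} (the factors attain their maxima compatibly on |z|=r). Then log M(r) = log 3 + 4·log r + 7r^1, dominated by the last term, so log log M(r) ~ 1·log r. The polynomial factor 3z^4 contributes only a log r term and does not affect the order. ρ = 1.
Therefore ρ = 1.

Order ρ = 1.


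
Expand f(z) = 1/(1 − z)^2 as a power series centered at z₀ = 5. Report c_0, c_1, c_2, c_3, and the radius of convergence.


Let w = z − z₀, so z = z₀ + w.
Then 1 − z = 1 − (z₀ + w) = (1 − z₀) − w = -4 − w.
f(z) = 1/(-4 − w)^2 = (1/(-4)^2) · (1 − w/(-4))^{−2}.
By the binomial series (1−u)^{−2} = Σ_{n≥0} C(n+1, 1) u^n for |u|<1, with u = w/(-4):
  c_n = C(n+1, 1) / (-4)^(n+2).
  c_0 = 1/(-4)^2 = 1/16.
  c_1 = 2/(-4)^3 = -1/32.
  c_2 = 3/(-4)^4 = 3/256.
  c_3 = 4/(-4)^5 = -1/256.
The series is valid for |w/d| < 1, i.e. |z − z₀| < |d|.
Radius of convergence: R = |1 − z₀| = |-4| = 4 (distance from z₀ to the singularity z = 1).

c_0 = 1/16, c_1 = -1/32, c_2 = 3/256, c_3 = -1/256; R = 4.


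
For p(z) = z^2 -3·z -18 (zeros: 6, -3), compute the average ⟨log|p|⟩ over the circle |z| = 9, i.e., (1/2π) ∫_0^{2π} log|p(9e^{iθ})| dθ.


Zeros: -3, 6; r = 9.
Inside |z| < r: -3, 6. Outside (|z| ≥ r): ∅.
p(0) = -18, so log|p(0)| = log(18) = 2.8904.
Apply Jensen: I(r) = log|p(0)| + Σ_k log(r/|z_k|), summed over zeros inside |z| < r.
  log(r/|z_k|) for z_k = 6: log(9/6) = 0.4055
  log(r/|z_k|) for z_k = -3: log(9/3) = 1.0986
Sum over inside zeros: 1.5041.
I(r) = log|p(0)| + (inside sum) = 2.8904 + 1.5041 = 4.3944.
Closed form (all zeros inside, monic): I(r) = n·log(r) = 2·log(9) = 4.3944. ✓

I(r) ≈ 4.3944.


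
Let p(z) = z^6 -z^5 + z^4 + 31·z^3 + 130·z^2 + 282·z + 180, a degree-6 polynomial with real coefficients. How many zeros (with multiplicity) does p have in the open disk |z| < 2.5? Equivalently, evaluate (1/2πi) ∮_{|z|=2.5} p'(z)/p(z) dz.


The zeros of p are: -1, (3 + 3i), (3 - 3i), -2, (-1 + 2i), (-1 - 2i).
Their magnitudes are: 1, 4.243, 4.243, 2, 2.236, 2.236.
Zeros with |z| < R = 2.5: -1, -2, (-1 + 2i), (-1 - 2i).
Count = 4.
By the argument principle, (1/2πi) ∮_{|z|=R} p'(z)/p(z) dz equals exactly this count.

Number of zeros inside |z| < 2.5: 4.


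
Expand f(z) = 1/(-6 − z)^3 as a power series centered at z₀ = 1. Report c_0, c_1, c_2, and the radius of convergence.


Let w = z − z₀, so z = z₀ + w.
Then -6 − z = -6 − (z₀ + w) = (-6 − z₀) − w = -7 − w.
f(z) = 1/(-7 − w)^3 = (1/(-7)^3) · (1 − w/(-7))^{−3}.
By the binomial series (1−u)^{−3} = Σ_{n≥0} C(n+2, 2) u^n for |u|<1, with u = w/(-7):
  c_n = C(n+2, 2) / (-7)^(n+3).
  c_0 = 1/(-7)^3 = -1/343.
  c_1 = 3/(-7)^4 = 3/2401.
  c_2 = 6/(-7)^5 = -6/16807.
The series is valid for |w/d| < 1, i.e. |z − z₀| < |d|.
Radius of convergence: R = |-6 − z₀| = |-7| = 7 (distance from z₀ to the singularity z = -6).

c_0 = -1/343, c_1 = 3/2401, c_2 = -6/16807; R = 7.


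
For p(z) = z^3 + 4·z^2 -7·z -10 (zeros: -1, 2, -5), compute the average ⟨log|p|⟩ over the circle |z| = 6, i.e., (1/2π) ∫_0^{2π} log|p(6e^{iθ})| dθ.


Zeros: -5, -1, 2; r = 6.
Inside |z| < r: -5, -1, 2. Outside (|z| ≥ r): ∅.
p(0) = -10, so log|p(0)| = log(10) = 2.3026.
Apply Jensen: I(r) = log|p(0)| + Σ_k log(r/|z_k|), summed over zeros inside |z| < r.
  log(r/|z_k|) for z_k = -1: log(6/1) = 1.7918
  log(r/|z_k|) for z_k = 2: log(6/2) = 1.0986
  log(r/|z_k|) for z_k = -5: log(6/5) = 0.1823
Sum over inside zeros: 3.0727.
I(r) = log|p(0)| + (inside sum) = 2.3026 + 3.0727 = 5.3753.
Closed form (all zeros inside, monic): I(r) = n·log(r) = 3·log(6) = 5.3753. ✓

I(r) ≈ 5.3753.


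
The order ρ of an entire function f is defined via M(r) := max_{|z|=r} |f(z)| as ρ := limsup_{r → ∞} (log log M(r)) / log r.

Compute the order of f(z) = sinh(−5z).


sinh(w) is a linear combination of e^{iw} and e^{−iw} (or e^w, e^{−w} in the hyperbolic case), so |sinh(w)| ≤ e^{|w|}. With w = −5z, |w| ≤ 5|z| + 0 = 5r + 0 on |z| = r, giving M(r) ≤ e^{5r + 0}, so ρ ≤ 1. On a suitable ray (z = it for sin/cos; z = t for sinh/cosh, t real → ∞), |sinh(−5z)| grows like e^{5|t|}/2, so ρ ≥ 1. Hence ρ = 1.
Therefore ρ = 1.

Order ρ = 1.


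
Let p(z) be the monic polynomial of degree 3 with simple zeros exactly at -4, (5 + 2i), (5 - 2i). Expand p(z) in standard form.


The polynomial is p(z) = ∏_{α ∈ S} (z − α), where S = {-4, (5 + 2i), (5 - 2i)}.
Expanding the product yields: p(z) = z^3 -6·z^2 -11·z + 116.
Note conjugate pairs combine to real quadratics: (z − (5+2i))(z − (5−2i)) = z² − 10z + 29.
The resulting polynomial has degree 3 and real coefficients as required.

p(z) = z^3 -6·z^2 -11·z + 116.


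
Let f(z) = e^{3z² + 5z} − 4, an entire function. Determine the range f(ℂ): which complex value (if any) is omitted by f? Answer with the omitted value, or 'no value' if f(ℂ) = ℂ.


Little Picard bounds the complement of f(ℂ) to at most one point.
The exponent g(z) = 3z² + 5z is a nonconstant polynomial, hence surjective onto ℂ. So e^{g(z)} takes every value in {e^w : w ∈ ℂ} = ℂ ∖ {0}. Adding -4 shifts the range to ℂ ∖ {-4}. f omits exactly -4.

Omitted value: -4.


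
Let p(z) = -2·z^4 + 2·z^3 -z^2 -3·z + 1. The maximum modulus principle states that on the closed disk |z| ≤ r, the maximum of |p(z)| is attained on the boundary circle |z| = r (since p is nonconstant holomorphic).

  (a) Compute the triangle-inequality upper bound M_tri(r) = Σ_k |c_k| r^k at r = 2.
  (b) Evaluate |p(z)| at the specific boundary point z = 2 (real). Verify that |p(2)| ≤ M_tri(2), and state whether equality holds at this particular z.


Coefficients: c_0 = 1, c_1 = -3, c_2 = -1, c_3 = 2, c_4 = -2. Radius r = 2.
Part (a). Triangle bound: M_tri(r) = Σ_k |c_k| r^k
  = |1|·2^0 + |-3|·2^1 + |-1|·2^2 + |2|·2^3 + |-2|·2^4
  = 1 + 6 + 4 + 16 + 32 = 59.
This bounds M(r) := max_{|z|=r} |p(z)| from above; equality holds iff all terms c_k z^k can be made to align in phase at a single z on |z|=r.
Part (b). At z = 2 (real, on the circle |z| = r):
  p(2) = (1)·2^0 + (-3)·2^1 + (-1)·2^2 + (2)·2^3 + (-2)·2^4 = -25.
  |p(2)| = 25.
Check: |p(2)| = 25 ≤ 59 = M_tri(2). ✓ Equality does not hold at z = 2 (the coefficients have mixed signs, so the terms do not all align in phase there).

M_tri(2) = 59; |p(2)| = 25; equality at z=2: no.


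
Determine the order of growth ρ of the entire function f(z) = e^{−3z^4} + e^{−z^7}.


Each summand is entire of order 4 and 7 respectively (as in the single-exponential case). The order of a sum is at most the max of the orders, so ρ ≤ 7. For the lower bound: on |z|=r choose arg z so that -1z^7 is real positive; then |e^{-1z^7}| = e^{1r^7} while |e^{-3z^4}| ≤ e^{3r^4} = o(e^{1r^7}). So |f| ≥ e^{1r^7}(1 − o(1)) and ρ ≥ 7. Hence ρ = max(4, 7) = 7.
Therefore ρ = 7.

Order ρ = 7.


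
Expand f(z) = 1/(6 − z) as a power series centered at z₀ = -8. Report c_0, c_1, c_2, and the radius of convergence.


Let w = z − z₀, so z = z₀ + w.
Then 6 − z = 6 − (z₀ + w) = (6 − z₀) − w = 14 − w.
f(z) = 1/(14 − w) = (1/(14)) · 1/(1 − w/(14)) = Σ_{n≥0} w^n / (14)^(n+1).
So c_n = 1/(14)^(n+1):
  c_0 = 1/(14)^1 = 1/14.
  c_1 = 1/(14)^2 = 1/196.
  c_2 = 1/(14)^3 = 1/2744.
The series is valid for |w/d| < 1, i.e. |z − z₀| < |d|.
Radius of convergence: R = |6 − z₀| = |14| = 14 (distance from z₀ to the singularity z = 6).

c_0 = 1/14, c_1 = 1/196, c_2 = 1/2744; R = 14.


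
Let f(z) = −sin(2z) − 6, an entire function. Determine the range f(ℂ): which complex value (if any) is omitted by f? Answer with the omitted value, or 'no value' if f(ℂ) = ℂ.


Little Picard bounds the complement of f(ℂ) to at most one point.
sin is entire and surjective onto ℂ: for every w ∈ ℂ, sin(ζ) = w has a solution ζ ∈ ℂ (e.g., via the complex inverse arcsin). With ζ = 2z this gives z = ζ/(2). Then -1·sin(2z) takes every value in -1·ℂ = ℂ, and adding -6 is a bijection of ℂ. So f is surjective and omits no value. (Note: only on the real line is sin bounded by [−1, 1].)

Omitted value: no value.


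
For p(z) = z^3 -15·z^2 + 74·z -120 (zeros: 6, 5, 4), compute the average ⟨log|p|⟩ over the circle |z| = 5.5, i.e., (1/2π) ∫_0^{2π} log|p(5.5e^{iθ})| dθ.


Zeros: 4, 5, 6; r = 5.5.
Inside |z| < r: 4, 5. Outside (|z| ≥ r): 6.
p(0) = -120, so log|p(0)| = log(120) = 4.7875.
Apply Jensen: I(r) = log|p(0)| + Σ_k log(r/|z_k|), summed over zeros inside |z| < r.
  log(r/|z_k|) for z_k = 5: log(5.5/5) = 0.0953
  log(r/|z_k|) for z_k = 4: log(5.5/4) = 0.3185
  Outside zeros (6) contribute nothing to the Jensen sum.
Sum over inside zeros: 0.4138.
I(r) = log|p(0)| + (inside sum) = 4.7875 + 0.4138 = 5.2013.
Note: since some zeros are outside |z| ≤ r, the simplified n·log(r) form does NOT apply — only the inside zeros contribute.

I(r) ≈ 5.2013.


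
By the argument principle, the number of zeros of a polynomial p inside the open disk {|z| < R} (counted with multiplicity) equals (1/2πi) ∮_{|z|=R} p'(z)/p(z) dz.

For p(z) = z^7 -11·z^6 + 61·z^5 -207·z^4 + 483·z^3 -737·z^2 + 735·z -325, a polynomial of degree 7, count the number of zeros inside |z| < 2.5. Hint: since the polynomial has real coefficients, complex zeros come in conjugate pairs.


The zeros of p are: (1 + 2i), (1 - 2i), (1 + 2i), (1 - 2i), 1, (3 + 2i), (3 - 2i).
Their magnitudes are: 2.236, 2.236, 2.236, 2.236, 1, 3.606, 3.606.
Zeros with |z| < R = 2.5: (1 + 2i), (1 - 2i), (1 + 2i), (1 - 2i), 1.
Count = 5.
By the argument principle, (1/2πi) ∮_{|z|=R} p'(z)/p(z) dz equals exactly this count.

Number of zeros inside |z| < 2.5: 5.


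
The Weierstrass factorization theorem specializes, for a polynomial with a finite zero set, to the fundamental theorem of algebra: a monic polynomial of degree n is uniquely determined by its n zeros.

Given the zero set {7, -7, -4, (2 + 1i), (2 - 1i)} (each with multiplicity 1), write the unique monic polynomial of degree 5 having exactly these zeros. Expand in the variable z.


The polynomial is p(z) = ∏_{α ∈ S} (z − α), where S = {7, -7, -4, (2 + 1i), (2 - 1i)}.
Expanding the product yields: p(z) = z^5 -60·z^3 + 20·z^2 + 539·z -980.
Note conjugate pairs combine to real quadratics: (z − (2+1i))(z − (2−1i)) = z² − 4z + 5.
The resulting polynomial has degree 5 and real coefficients as required.

p(z) = z^5 -60·z^3 + 20·z^2 + 539·z -980.


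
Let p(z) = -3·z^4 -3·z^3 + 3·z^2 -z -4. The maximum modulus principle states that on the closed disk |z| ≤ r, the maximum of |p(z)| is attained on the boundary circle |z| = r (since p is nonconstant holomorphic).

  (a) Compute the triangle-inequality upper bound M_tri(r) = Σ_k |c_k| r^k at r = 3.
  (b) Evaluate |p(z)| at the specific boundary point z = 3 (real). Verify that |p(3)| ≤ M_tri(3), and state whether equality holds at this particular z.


Coefficients: c_0 = -4, c_1 = -1, c_2 = 3, c_3 = -3, c_4 = -3. Radius r = 3.
Part (a). Triangle bound: M_tri(r) = Σ_k |c_k| r^k
  = |-4|·3^0 + |-1|·3^1 + |3|·3^2 + |-3|·3^3 + |-3|·3^4
  = 4 + 3 + 27 + 81 + 243 = 358.
This bounds M(r) := max_{|z|=r} |p(z)| from above; equality holds iff all terms c_k z^k can be made to align in phase at a single z on |z|=r.
Part (b). At z = 3 (real, on the circle |z| = r):
  p(3) = (-4)·3^0 + (-1)·3^1 + (3)·3^2 + (-3)·3^3 + (-3)·3^4 = -304.
  |p(3)| = 304.
Check: |p(3)| = 304 ≤ 358 = M_tri(3). ✓ Equality does not hold at z = 3 (the coefficients have mixed signs, so the terms do not all align in phase there).

M_tri(3) = 358; |p(3)| = 304; equality at z=3: no.


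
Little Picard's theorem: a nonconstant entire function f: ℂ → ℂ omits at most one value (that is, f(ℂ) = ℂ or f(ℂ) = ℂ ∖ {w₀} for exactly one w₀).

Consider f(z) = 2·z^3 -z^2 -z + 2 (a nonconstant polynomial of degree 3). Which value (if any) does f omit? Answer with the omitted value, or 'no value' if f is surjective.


Little Picard bounds the complement of f(ℂ) to at most one point.
For every w ∈ ℂ, the equation p(z) − w = 0 is a nonconstant polynomial in z and hence has at least one root by the fundamental theorem of algebra. So p is surjective onto ℂ, omitting no value.

Omitted value: no value.


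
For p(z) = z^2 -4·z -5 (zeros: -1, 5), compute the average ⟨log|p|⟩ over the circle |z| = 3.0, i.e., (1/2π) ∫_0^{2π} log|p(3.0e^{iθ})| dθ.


Zeros: -1, 5; r = 3.0.
Inside |z| < r: -1. Outside (|z| ≥ r): 5.
p(0) = -5, so log|p(0)| = log(5) = 1.6094.
Apply Jensen: I(r) = log|p(0)| + Σ_k log(r/|z_k|), summed over zeros inside |z| < r.
  log(r/|z_k|) for z_k = -1: log(3.0/1) = 1.0986
  Outside zeros (5) contribute nothing to the Jensen sum.
Sum over inside zeros: 1.0986.
I(r) = log|p(0)| + (inside sum) = 1.6094 + 1.0986 = 2.7081.
Note: since some zeros are outside |z| ≤ r, the simplified n·log(r) form does NOT apply — only the inside zeros contribute.

I(r) ≈ 2.7081.


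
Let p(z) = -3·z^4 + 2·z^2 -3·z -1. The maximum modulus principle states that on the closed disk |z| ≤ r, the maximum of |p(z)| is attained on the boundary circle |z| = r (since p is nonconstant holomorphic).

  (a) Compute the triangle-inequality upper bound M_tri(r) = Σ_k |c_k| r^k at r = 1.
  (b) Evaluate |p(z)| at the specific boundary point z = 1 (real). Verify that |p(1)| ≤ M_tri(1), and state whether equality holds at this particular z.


Coefficients: c_0 = -1, c_1 = -3, c_2 = 2, c_3 = 0, c_4 = -3. Radius r = 1.
Part (a). Triangle bound: M_tri(r) = Σ_k |c_k| r^k
  = |-1|·1^0 + |-3|·1^1 + |2|·1^2 + |0|·1^3 + |-3|·1^4
  = 1 + 3 + 2 + 0 + 3 = 9.
This bounds M(r) := max_{|z|=r} |p(z)| from above; equality holds iff all terms c_k z^k can be made to align in phase at a single z on |z|=r.
Part (b). At z = 1 (real, on the circle |z| = r):
  p(1) = (-1)·1^0 + (-3)·1^1 + (2)·1^2 + (0)·1^3 + (-3)·1^4 = -5.
  |p(1)| = 5.
Check: |p(1)| = 5 ≤ 9 = M_tri(1). ✓ Equality does not hold at z = 1 (the coefficients have mixed signs, so the terms do not all align in phase there).

M_tri(1) = 9; |p(1)| = 5; equality at z=1: no.


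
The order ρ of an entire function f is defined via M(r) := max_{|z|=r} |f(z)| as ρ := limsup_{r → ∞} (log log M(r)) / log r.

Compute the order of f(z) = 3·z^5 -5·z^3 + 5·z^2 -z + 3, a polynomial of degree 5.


|f(z)| ≤ Σ|c_k|·r^k = O(r^5) as r → ∞. Polynomial growth is O(e^{r^ε}) for every ε > 0 (since r^5/e^{r^ε} → 0), so ρ ≤ ε for all ε > 0, i.e. ρ = 0. Every nonconstant polynomial has order 0.
Therefore ρ = 0.

Order ρ = 0.
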